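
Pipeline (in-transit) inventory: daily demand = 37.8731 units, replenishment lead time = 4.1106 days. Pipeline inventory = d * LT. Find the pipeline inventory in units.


Pipeline = 37.8731 * 4.1106 = 155.6812

155.6812 units


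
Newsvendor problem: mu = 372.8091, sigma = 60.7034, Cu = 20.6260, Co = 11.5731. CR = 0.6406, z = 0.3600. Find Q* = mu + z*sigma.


CR = Cu/(Cu+Co) = 20.6260/(20.6260+11.5731) = 0.6406
z = 0.3600
Q* = 372.8091 + 0.3600 * 60.7034 = 394.6623

394.6623 units


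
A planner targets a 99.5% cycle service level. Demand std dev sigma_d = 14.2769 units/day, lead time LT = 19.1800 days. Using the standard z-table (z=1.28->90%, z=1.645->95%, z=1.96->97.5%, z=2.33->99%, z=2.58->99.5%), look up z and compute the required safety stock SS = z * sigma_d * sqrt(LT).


From the table, SL = 99.5% corresponds to z = 2.58
sqrt(LT) = sqrt(19.1800) = 4.3795
SS = 2.58 * 14.2769 * 4.3795 = 161.3162

161.3162 units


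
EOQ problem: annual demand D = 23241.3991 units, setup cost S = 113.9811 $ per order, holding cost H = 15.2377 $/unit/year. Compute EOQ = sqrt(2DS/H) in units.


2*D*S = 2 * 23241.3991 * 113.9811 = 5298160.4699
2*D*S/H = 347700.7993
EOQ = sqrt(347700.7993) = 589.6616

589.6616 units


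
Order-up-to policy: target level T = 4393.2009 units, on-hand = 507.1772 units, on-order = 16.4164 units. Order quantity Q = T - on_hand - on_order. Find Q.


Inventory position = OH + OO = 507.1772 + 16.4164 = 523.5936
Q = 4393.2009 - 523.5936 = 3869.6073

3869.6073 units


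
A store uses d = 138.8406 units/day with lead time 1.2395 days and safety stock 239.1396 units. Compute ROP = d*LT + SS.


d*LT = 138.8406 * 1.2395 = 172.0929
ROP = 172.0929 + 239.1396 = 411.2325

411.2325 units


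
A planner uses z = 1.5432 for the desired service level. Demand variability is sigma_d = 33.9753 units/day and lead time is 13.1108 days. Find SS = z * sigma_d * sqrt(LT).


sqrt(LT) = sqrt(13.1108) = 3.6209
SS = 1.5432 * 33.9753 * 3.6209 = 189.8454

189.8454 units


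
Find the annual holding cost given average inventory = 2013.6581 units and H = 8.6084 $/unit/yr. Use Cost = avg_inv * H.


Cost = 2013.6581 * 8.6084 = 17334.3744

17334.3744 $/yr


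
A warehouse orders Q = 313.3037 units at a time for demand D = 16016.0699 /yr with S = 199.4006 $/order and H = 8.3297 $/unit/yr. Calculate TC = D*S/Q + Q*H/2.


Ordering cost = D*S/Q = 10193.3490
Holding cost = Q*H/2 = 1304.8629
TC = 10193.3490 + 1304.8629 = 11498.2119

11498.2119 $/yr


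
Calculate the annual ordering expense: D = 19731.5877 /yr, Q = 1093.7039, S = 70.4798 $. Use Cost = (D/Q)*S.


Number of orders = D/Q = 18.0411
Cost = 18.0411 * 70.4798 = 1271.5309

1271.5309 $/yr


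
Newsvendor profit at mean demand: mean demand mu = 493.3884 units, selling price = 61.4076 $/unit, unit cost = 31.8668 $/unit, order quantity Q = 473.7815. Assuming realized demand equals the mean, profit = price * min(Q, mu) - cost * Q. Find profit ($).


Sales at mu = min(473.7815, 493.3884) = 473.7815
Revenue = 61.4076 * 473.7815 = 29093.7848
Total cost = 31.8668 * 473.7815 = 15097.9003
Profit = 29093.7848 - 15097.9003 = 13995.8845

13995.8845 $


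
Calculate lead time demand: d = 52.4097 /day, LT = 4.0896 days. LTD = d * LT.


LTD = 52.4097 * 4.0896 = 214.3347

214.3347 units


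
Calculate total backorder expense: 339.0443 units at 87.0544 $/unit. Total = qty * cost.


Total = 339.0443 * 87.0544 = 29515.2981

29515.2981 $


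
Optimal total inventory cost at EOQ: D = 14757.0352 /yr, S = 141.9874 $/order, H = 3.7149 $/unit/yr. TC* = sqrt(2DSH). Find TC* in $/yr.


2*D*S*H = 15567756.9714
TC* = sqrt(15567756.9714) = 3945.5997

3945.5997 $/yr


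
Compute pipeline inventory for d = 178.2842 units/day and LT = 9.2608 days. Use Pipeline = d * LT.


Pipeline = 178.2842 * 9.2608 = 1651.0543

1651.0543 units


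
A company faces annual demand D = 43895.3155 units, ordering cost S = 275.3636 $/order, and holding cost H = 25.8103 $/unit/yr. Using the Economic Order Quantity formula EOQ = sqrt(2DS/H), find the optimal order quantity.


2*D*S = 2 * 43895.3155 * 275.3636 = 24174344.1984
2*D*S/H = 936616.1648
EOQ = sqrt(936616.1648) = 967.7893

967.7893 units


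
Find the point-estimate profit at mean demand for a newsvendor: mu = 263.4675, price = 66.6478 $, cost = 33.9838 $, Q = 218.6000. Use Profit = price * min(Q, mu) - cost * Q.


Sales at mu = min(218.6000, 263.4675) = 218.6000
Revenue = 66.6478 * 218.6000 = 14569.2091
Total cost = 33.9838 * 218.6000 = 7428.8587
Profit = 14569.2091 - 7428.8587 = 7140.3504

7140.3504 $


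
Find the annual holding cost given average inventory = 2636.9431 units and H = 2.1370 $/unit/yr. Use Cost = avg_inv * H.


Cost = 2636.9431 * 2.1370 = 5635.1474

5635.1474 $/yr


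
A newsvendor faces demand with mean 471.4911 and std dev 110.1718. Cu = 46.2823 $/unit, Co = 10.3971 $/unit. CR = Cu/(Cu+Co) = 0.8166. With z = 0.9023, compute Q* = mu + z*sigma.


CR = Cu/(Cu+Co) = 46.2823/(46.2823+10.3971) = 0.8166
z = 0.9023
Q* = 471.4911 + 0.9023 * 110.1718 = 570.8991

570.8991 units


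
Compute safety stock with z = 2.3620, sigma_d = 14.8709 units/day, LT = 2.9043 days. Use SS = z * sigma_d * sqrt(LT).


sqrt(LT) = sqrt(2.9043) = 1.7042
SS = 2.3620 * 14.8709 * 1.7042 = 59.8602

59.8602 units


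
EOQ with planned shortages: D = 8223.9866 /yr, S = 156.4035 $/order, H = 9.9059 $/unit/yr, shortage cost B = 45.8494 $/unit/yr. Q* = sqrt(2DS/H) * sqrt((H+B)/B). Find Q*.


sqrt(2DS/H) = 509.6036
sqrt((H+B)/B) = 1.1027
Q* = 509.6036 * 1.1027 = 561.9643

561.9643 units


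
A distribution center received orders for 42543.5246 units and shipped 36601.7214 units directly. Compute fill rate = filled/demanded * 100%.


FR = 36601.7214 / 42543.5246 * 100 = 86.0336

86.0336%


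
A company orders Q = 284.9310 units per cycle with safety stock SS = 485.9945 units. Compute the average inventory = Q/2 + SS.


Q/2 = 142.4655
Avg = 142.4655 + 485.9945 = 628.4600

628.4600 units


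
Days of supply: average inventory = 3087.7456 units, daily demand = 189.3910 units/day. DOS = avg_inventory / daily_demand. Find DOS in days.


DOS = 3087.7456 / 189.3910 = 16.3035

16.3035 days


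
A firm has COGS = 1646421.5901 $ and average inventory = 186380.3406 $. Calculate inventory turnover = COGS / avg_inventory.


Turnover = 1646421.5901 / 186380.3406 = 8.8337

8.8337


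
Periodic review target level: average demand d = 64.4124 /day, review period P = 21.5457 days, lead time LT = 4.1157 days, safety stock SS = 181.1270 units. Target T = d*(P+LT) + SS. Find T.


P + LT = 25.6614
d*(P+LT) = 64.4124 * 25.6614 = 1652.9124
T = 1652.9124 + 181.1270 = 1834.0394

1834.0394 units


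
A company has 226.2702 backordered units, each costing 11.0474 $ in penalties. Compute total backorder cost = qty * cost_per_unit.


Total = 226.2702 * 11.0474 = 2499.6974

2499.6974 $


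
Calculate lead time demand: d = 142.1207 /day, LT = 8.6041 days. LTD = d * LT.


LTD = 142.1207 * 8.6041 = 1222.8207

1222.8207 units


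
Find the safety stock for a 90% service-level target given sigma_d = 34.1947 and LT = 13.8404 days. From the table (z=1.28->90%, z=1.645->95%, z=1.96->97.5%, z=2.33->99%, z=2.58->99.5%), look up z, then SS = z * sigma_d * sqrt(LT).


From the table, SL = 90% corresponds to z = 1.28
sqrt(LT) = sqrt(13.8404) = 3.7203
SS = 1.28 * 34.1947 * 3.7203 = 162.8332

162.8332 units


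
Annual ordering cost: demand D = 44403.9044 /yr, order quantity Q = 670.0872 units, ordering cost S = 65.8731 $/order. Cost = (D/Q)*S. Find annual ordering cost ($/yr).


Number of orders = D/Q = 66.2659
Cost = 66.2659 * 65.8731 = 4365.1376

4365.1376 $/yr


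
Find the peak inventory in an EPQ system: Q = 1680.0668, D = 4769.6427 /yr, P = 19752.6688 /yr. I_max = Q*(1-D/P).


D/P = 0.2415
1 - D/P = 0.7585
I_max = 1680.0668 * 0.7585 = 1274.3840

1274.3840 units


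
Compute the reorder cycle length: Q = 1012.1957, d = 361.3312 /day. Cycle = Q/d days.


Cycle = 1012.1957 / 361.3312 = 2.8013

2.8013 days


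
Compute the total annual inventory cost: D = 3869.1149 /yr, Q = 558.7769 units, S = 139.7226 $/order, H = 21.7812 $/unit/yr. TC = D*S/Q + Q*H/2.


Ordering cost = D*S/Q = 967.4752
Holding cost = Q*H/2 = 6085.4157
TC = 967.4752 + 6085.4157 = 7052.8909

7052.8909 $/yr


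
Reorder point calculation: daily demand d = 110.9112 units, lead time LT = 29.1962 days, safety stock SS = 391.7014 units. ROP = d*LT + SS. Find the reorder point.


d*LT = 110.9112 * 29.1962 = 3238.1856
ROP = 3238.1856 + 391.7014 = 3629.8870

3629.8870 units


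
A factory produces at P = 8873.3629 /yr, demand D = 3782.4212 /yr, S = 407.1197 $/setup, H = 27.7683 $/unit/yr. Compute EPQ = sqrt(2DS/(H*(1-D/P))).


1 - D/P = 1 - 0.4263 = 0.5737
H*(1-D/P) = 15.9316
2DS = 3079796.3684
EPQ = sqrt(193313.7875) = 439.6746

439.6746 units


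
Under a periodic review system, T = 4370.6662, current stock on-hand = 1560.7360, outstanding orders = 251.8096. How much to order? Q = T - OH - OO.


Inventory position = OH + OO = 1560.7360 + 251.8096 = 1812.5456
Q = 4370.6662 - 1812.5456 = 2558.1206

2558.1206 units


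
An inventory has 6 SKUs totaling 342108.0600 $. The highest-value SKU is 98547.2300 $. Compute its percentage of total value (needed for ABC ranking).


Top item = 98547.2300
Total = 342108.0600
Percentage = 98547.2300 / 342108.0600 * 100 = 28.8059

28.8059%


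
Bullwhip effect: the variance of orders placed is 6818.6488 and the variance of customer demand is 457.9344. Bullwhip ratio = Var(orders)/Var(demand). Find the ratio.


BW = 6818.6488 / 457.9344 = 14.8900

14.8900


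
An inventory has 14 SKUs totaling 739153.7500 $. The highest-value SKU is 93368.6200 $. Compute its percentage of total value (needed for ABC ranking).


Top item = 93368.6200
Total = 739153.7500
Percentage = 93368.6200 / 739153.7500 * 100 = 12.6318

12.6318%


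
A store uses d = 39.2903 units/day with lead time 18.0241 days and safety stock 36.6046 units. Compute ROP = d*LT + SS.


d*LT = 39.2903 * 18.0241 = 708.1723
ROP = 708.1723 + 36.6046 = 744.7769

744.7769 units


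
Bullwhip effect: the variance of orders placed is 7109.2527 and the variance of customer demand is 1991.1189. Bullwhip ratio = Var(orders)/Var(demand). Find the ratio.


BW = 7109.2527 / 1991.1189 = 3.5705

3.5705


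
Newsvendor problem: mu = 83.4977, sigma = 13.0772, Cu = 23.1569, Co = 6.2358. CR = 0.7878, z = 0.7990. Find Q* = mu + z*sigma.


CR = Cu/(Cu+Co) = 23.1569/(23.1569+6.2358) = 0.7878
z = 0.7990
Q* = 83.4977 + 0.7990 * 13.0772 = 93.9464

93.9464 units


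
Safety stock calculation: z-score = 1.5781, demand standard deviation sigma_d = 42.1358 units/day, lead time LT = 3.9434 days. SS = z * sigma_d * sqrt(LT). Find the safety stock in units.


sqrt(LT) = sqrt(3.9434) = 1.9858
SS = 1.5781 * 42.1358 * 1.9858 = 132.0448

132.0448 units


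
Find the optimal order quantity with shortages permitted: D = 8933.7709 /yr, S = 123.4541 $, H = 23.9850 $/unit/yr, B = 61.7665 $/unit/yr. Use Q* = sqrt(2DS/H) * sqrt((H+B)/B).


sqrt(2DS/H) = 303.2601
sqrt((H+B)/B) = 1.1783
Q* = 303.2601 * 1.1783 = 357.3219

357.3219 units


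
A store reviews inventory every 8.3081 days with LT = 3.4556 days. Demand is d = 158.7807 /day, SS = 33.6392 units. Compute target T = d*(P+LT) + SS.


P + LT = 11.7637
d*(P+LT) = 158.7807 * 11.7637 = 1867.8485
T = 1867.8485 + 33.6392 = 1901.4877

1901.4877 units


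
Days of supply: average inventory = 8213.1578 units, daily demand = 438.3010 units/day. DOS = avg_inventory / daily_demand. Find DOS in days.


DOS = 8213.1578 / 438.3010 = 18.7386

18.7386 days


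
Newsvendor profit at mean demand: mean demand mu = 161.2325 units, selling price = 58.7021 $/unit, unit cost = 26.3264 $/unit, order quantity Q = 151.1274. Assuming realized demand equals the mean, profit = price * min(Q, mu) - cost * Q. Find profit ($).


Sales at mu = min(151.1274, 161.2325) = 151.1274
Revenue = 58.7021 * 151.1274 = 8871.4957
Total cost = 26.3264 * 151.1274 = 3978.6404
Profit = 8871.4957 - 3978.6404 = 4892.8554

4892.8554 $


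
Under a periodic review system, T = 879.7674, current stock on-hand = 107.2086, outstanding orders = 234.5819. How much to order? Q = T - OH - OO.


Inventory position = OH + OO = 107.2086 + 234.5819 = 341.7905
Q = 879.7674 - 341.7905 = 537.9769

537.9769 units


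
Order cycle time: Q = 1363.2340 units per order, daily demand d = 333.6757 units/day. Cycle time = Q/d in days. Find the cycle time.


Cycle = 1363.2340 / 333.6757 = 4.0855

4.0855 days


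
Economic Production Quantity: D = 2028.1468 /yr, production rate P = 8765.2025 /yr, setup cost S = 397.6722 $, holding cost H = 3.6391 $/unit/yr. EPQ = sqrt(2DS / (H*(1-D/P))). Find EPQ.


1 - D/P = 1 - 0.2314 = 0.7686
H*(1-D/P) = 2.7971
2DS = 1613075.1998
EPQ = sqrt(576703.3049) = 759.4098

759.4098 units


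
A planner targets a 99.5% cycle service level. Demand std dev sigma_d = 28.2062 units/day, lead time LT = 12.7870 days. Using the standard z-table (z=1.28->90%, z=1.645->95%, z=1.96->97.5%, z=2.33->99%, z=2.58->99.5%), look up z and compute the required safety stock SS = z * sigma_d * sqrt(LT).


From the table, SL = 99.5% corresponds to z = 2.58
sqrt(LT) = sqrt(12.7870) = 3.5759
SS = 2.58 * 28.2062 * 3.5759 = 260.2248

260.2248 units


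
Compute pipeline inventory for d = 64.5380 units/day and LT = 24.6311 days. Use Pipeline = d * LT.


Pipeline = 64.5380 * 24.6311 = 1589.6419

1589.6419 units


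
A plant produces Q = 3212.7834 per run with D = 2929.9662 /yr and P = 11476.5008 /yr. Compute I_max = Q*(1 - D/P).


D/P = 0.2553
1 - D/P = 0.7447
I_max = 3212.7834 * 0.7447 = 2392.5554

2392.5554 units


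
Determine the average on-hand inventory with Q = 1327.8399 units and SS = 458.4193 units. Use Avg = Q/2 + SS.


Q/2 = 663.9199
Avg = 663.9199 + 458.4193 = 1122.3392

1122.3392 units


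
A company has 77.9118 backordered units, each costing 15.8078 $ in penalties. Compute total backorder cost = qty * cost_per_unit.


Total = 77.9118 * 15.8078 = 1231.6142

1231.6142 $


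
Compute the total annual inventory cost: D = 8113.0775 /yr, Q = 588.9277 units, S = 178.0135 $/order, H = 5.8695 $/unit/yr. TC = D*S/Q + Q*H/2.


Ordering cost = D*S/Q = 2452.3168
Holding cost = Q*H/2 = 1728.3556
TC = 2452.3168 + 1728.3556 = 4180.6724

4180.6724 $/yr


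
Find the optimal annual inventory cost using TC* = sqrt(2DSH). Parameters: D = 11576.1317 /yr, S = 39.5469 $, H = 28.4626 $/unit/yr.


2*D*S*H = 26060363.5462
TC* = sqrt(26060363.5462) = 5104.9352

5104.9352 $/yr


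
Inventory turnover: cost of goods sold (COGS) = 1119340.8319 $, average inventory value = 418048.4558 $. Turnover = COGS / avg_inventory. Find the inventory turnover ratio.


Turnover = 1119340.8319 / 418048.4558 = 2.6775

2.6775


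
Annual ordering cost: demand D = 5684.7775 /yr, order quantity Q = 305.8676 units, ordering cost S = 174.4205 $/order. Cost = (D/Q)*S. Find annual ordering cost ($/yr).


Number of orders = D/Q = 18.5857
Cost = 18.5857 * 174.4205 = 3241.7351

3241.7351 $/yr


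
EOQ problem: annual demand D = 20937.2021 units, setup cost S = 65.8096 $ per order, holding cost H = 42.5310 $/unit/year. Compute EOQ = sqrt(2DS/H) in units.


2*D*S = 2 * 20937.2021 * 65.8096 = 2755737.7906
2*D*S/H = 64793.6280
EOQ = sqrt(64793.6280) = 254.5459

254.5459 units


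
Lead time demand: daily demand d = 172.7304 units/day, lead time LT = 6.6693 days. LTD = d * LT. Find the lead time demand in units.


LTD = 172.7304 * 6.6693 = 1151.9909

1151.9909 units


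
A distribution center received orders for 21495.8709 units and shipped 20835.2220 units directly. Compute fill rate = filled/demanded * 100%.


FR = 20835.2220 / 21495.8709 * 100 = 96.9266

96.9266%


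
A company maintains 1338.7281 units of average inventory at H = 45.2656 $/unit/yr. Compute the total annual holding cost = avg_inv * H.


Cost = 1338.7281 * 45.2656 = 60598.3307

60598.3307 $/yr


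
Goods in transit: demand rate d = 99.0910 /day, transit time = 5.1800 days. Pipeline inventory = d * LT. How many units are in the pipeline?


Pipeline = 99.0910 * 5.1800 = 513.2914

513.2914 units


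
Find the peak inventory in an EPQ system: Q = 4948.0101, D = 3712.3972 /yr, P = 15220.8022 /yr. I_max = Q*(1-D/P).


D/P = 0.2439
1 - D/P = 0.7561
I_max = 4948.0101 * 0.7561 = 3741.1763

3741.1763 units


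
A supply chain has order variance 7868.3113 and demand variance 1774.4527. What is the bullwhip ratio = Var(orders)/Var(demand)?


BW = 7868.3113 / 1774.4527 = 4.4342

4.4342


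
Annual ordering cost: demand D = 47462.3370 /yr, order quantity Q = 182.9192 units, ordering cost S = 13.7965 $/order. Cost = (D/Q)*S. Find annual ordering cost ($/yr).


Number of orders = D/Q = 259.4716
Cost = 259.4716 * 13.7965 = 3579.7999

3579.7999 $/yr


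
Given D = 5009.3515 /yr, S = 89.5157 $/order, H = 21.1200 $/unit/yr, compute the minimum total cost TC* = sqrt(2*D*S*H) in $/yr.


2*D*S*H = 18941075.2003
TC* = sqrt(18941075.2003) = 4352.1346

4352.1346 $/yr


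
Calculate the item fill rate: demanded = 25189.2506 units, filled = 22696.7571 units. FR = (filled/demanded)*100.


FR = 22696.7571 / 25189.2506 * 100 = 90.1049

90.1049%


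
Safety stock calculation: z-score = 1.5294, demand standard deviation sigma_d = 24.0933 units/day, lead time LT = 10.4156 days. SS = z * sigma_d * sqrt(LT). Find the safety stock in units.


sqrt(LT) = sqrt(10.4156) = 3.2273
SS = 1.5294 * 24.0933 * 3.2273 = 118.9213

118.9213 units


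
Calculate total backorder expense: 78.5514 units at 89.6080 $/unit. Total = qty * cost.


Total = 78.5514 * 89.6080 = 7038.8339

7038.8339 $


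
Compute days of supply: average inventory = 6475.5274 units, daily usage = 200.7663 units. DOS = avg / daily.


DOS = 6475.5274 / 200.7663 = 32.2541

32.2541 days


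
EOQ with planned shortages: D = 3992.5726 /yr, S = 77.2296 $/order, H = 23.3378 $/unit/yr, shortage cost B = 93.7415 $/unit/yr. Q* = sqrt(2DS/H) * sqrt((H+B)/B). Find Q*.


sqrt(2DS/H) = 162.5561
sqrt((H+B)/B) = 1.1176
Q* = 162.5561 * 1.1176 = 181.6676

181.6676 units


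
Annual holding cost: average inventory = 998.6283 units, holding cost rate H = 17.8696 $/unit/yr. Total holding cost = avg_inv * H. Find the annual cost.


Cost = 998.6283 * 17.8696 = 17845.0883

17845.0883 $/yr


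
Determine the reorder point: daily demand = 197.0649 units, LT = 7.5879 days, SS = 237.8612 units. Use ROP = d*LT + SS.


d*LT = 197.0649 * 7.5879 = 1495.3088
ROP = 1495.3088 + 237.8612 = 1733.1700

1733.1700 units


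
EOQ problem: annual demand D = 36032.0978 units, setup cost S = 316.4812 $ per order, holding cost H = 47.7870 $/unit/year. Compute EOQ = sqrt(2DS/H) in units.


2*D*S = 2 * 36032.0978 * 316.4812 = 22806963.1005
2*D*S/H = 477262.9188
EOQ = sqrt(477262.9188) = 690.8422

690.8422 units


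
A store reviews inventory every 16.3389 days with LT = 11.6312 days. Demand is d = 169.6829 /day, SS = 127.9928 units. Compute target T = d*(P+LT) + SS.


P + LT = 27.9701
d*(P+LT) = 169.6829 * 27.9701 = 4746.0477
T = 4746.0477 + 127.9928 = 4874.0405

4874.0405 units


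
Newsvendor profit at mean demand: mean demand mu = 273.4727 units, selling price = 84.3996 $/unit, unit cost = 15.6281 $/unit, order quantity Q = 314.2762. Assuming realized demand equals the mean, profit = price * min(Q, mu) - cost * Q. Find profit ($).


Sales at mu = min(314.2762, 273.4727) = 273.4727
Revenue = 84.3996 * 273.4727 = 23080.9865
Total cost = 15.6281 * 314.2762 = 4911.5399
Profit = 23080.9865 - 4911.5399 = 18169.4466

18169.4466 $


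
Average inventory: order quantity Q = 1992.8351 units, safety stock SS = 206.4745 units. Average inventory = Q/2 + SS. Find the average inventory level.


Q/2 = 996.4176
Avg = 996.4176 + 206.4745 = 1202.8920

1202.8920 units


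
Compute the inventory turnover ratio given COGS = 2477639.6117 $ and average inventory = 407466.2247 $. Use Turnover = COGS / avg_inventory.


Turnover = 2477639.6117 / 407466.2247 = 6.0806

6.0806


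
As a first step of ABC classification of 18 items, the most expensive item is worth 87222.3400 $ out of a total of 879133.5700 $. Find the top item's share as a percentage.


Top item = 87222.3400
Total = 879133.5700
Percentage = 87222.3400 / 879133.5700 * 100 = 9.9214

9.9214%


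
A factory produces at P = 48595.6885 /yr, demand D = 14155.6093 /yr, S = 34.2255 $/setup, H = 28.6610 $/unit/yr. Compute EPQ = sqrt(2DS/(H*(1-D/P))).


1 - D/P = 1 - 0.2913 = 0.7087
H*(1-D/P) = 20.3122
2DS = 968965.6122
EPQ = sqrt(47703.5416) = 218.4114

218.4114 units


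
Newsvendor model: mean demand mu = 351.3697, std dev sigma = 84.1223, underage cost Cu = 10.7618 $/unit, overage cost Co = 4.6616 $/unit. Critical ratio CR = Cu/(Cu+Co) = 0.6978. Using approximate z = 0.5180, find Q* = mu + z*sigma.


CR = Cu/(Cu+Co) = 10.7618/(10.7618+4.6616) = 0.6978
z = 0.5180
Q* = 351.3697 + 0.5180 * 84.1223 = 394.9451

394.9451 units


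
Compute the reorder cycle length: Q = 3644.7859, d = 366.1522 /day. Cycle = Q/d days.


Cycle = 3644.7859 / 366.1522 = 9.9543

9.9543 days


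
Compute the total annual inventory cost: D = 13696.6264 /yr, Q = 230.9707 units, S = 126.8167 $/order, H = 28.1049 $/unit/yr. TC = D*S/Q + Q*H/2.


Ordering cost = D*S/Q = 7520.2654
Holding cost = Q*H/2 = 3245.7042
TC = 7520.2654 + 3245.7042 = 10765.9696

10765.9696 $/yr


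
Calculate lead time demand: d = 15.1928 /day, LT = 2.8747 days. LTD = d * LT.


LTD = 15.1928 * 2.8747 = 43.6747

43.6747 units


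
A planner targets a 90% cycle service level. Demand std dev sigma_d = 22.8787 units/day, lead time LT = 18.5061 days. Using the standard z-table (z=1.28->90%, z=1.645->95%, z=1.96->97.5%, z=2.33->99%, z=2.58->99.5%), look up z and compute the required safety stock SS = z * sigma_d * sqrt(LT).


From the table, SL = 90% corresponds to z = 1.28
sqrt(LT) = sqrt(18.5061) = 4.3019
SS = 1.28 * 22.8787 * 4.3019 = 125.9792

125.9792 units


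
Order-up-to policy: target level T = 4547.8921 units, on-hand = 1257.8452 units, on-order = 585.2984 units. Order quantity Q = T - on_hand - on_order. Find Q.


Inventory position = OH + OO = 1257.8452 + 585.2984 = 1843.1436
Q = 4547.8921 - 1843.1436 = 2704.7485

2704.7485 units


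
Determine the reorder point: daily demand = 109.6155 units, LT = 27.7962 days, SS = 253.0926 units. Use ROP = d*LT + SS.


d*LT = 109.6155 * 27.7962 = 3046.8944
ROP = 3046.8944 + 253.0926 = 3299.9870

3299.9870 units


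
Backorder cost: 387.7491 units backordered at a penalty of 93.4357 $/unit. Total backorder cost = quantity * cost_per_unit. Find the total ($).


Total = 387.7491 * 93.4357 = 36229.6086

36229.6086 $


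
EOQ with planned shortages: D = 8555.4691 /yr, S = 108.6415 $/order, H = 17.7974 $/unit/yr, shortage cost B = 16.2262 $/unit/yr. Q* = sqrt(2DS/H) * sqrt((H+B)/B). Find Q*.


sqrt(2DS/H) = 323.1890
sqrt((H+B)/B) = 1.4480
Q* = 323.1890 * 1.4480 = 467.9918

467.9918 units


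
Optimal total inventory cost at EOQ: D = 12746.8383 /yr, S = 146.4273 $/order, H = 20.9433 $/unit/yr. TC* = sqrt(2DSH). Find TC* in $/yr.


2*D*S*H = 78180715.4517
TC* = sqrt(78180715.4517) = 8841.9859

8841.9859 $/yr


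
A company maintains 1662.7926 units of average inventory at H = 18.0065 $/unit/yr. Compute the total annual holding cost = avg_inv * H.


Cost = 1662.7926 * 18.0065 = 29941.0750

29941.0750 $/yr


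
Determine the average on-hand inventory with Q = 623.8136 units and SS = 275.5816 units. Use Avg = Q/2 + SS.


Q/2 = 311.9068
Avg = 311.9068 + 275.5816 = 587.4884

587.4884 units


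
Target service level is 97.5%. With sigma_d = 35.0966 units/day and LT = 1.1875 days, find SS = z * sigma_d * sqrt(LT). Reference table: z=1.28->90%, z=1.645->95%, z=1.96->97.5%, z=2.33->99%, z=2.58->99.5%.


From the table, SL = 97.5% corresponds to z = 1.96
sqrt(LT) = sqrt(1.1875) = 1.0897
SS = 1.96 * 35.0966 * 1.0897 = 74.9614

74.9614 units


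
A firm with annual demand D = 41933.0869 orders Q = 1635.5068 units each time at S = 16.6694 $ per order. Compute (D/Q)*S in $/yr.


Number of orders = D/Q = 25.6392
Cost = 25.6392 * 16.6694 = 427.3901

427.3901 $/yr


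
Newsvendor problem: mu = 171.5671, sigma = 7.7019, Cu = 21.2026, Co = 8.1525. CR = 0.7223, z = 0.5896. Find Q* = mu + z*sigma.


CR = Cu/(Cu+Co) = 21.2026/(21.2026+8.1525) = 0.7223
z = 0.5896
Q* = 171.5671 + 0.5896 * 7.7019 = 176.1081

176.1081 units


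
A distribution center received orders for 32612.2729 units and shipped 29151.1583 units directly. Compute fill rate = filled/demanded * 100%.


FR = 29151.1583 / 32612.2729 * 100 = 89.3871

89.3871%


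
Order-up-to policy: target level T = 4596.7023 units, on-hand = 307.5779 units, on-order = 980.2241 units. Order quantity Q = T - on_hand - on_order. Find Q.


Inventory position = OH + OO = 307.5779 + 980.2241 = 1287.8020
Q = 4596.7023 - 1287.8020 = 3308.9003

3308.9003 units


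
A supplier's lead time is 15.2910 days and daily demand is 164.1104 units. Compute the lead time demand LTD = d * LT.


LTD = 164.1104 * 15.2910 = 2509.4121

2509.4121 units


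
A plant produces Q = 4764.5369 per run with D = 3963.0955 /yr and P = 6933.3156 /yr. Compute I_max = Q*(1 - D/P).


D/P = 0.5716
1 - D/P = 0.4284
I_max = 4764.5369 * 0.4284 = 2041.1192

2041.1192 units


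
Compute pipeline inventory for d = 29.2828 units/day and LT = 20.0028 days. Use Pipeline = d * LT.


Pipeline = 29.2828 * 20.0028 = 585.7380

585.7380 units


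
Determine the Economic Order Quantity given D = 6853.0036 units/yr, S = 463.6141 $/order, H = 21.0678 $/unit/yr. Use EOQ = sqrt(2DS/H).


2*D*S = 2 * 6853.0036 * 463.6141 = 6354298.1926
2*D*S/H = 301611.8528
EOQ = sqrt(301611.8528) = 549.1920

549.1920 units


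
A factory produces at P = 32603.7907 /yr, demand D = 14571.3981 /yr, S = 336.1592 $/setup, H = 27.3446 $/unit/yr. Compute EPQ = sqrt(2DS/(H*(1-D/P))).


1 - D/P = 1 - 0.4469 = 0.5531
H*(1-D/P) = 15.1237
2DS = 9796619.0564
EPQ = sqrt(647767.8483) = 804.8403

804.8403 units


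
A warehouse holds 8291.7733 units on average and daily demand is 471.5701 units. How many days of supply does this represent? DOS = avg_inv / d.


DOS = 8291.7733 / 471.5701 = 17.5833

17.5833 days


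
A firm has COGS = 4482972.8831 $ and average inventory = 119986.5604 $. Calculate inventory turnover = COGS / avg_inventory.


Turnover = 4482972.8831 / 119986.5604 = 37.3623

37.3623


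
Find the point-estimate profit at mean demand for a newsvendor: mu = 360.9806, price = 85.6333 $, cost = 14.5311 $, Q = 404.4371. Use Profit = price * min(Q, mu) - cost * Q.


Sales at mu = min(404.4371, 360.9806) = 360.9806
Revenue = 85.6333 * 360.9806 = 30911.9600
Total cost = 14.5311 * 404.4371 = 5876.9159
Profit = 30911.9600 - 5876.9159 = 25035.0441

25035.0441 $


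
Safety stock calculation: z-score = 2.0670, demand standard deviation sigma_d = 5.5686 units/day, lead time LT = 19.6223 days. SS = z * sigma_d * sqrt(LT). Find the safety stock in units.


sqrt(LT) = sqrt(19.6223) = 4.4297
SS = 2.0670 * 5.5686 * 4.4297 = 50.9872

50.9872 units


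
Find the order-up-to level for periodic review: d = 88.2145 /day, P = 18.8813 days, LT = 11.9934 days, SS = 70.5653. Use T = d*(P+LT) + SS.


P + LT = 30.8747
d*(P+LT) = 88.2145 * 30.8747 = 2723.5962
T = 2723.5962 + 70.5653 = 2794.1615

2794.1615 units


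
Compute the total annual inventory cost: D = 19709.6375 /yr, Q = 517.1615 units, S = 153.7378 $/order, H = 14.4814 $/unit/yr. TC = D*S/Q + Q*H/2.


Ordering cost = D*S/Q = 5859.1297
Holding cost = Q*H/2 = 3744.6113
TC = 5859.1297 + 3744.6113 = 9603.7410

9603.7410 $/yr


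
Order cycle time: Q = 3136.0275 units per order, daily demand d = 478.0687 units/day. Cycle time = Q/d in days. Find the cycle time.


Cycle = 3136.0275 / 478.0687 = 6.5598

6.5598 days


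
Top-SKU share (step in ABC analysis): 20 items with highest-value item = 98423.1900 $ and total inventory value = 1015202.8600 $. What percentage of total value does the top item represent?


Top item = 98423.1900
Total = 1015202.8600
Percentage = 98423.1900 / 1015202.8600 * 100 = 9.6949

9.6949%


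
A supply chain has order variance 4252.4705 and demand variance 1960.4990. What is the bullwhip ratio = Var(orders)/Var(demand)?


BW = 4252.4705 / 1960.4990 = 2.1691

2.1691


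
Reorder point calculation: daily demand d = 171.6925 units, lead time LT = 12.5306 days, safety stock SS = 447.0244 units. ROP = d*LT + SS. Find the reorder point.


d*LT = 171.6925 * 12.5306 = 2151.4100
ROP = 2151.4100 + 447.0244 = 2598.4344

2598.4344 units


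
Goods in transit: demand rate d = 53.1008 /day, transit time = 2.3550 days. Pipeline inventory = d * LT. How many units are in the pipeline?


Pipeline = 53.1008 * 2.3550 = 125.0524

125.0524 units


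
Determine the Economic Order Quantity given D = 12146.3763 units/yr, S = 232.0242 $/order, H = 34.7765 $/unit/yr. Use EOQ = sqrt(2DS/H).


2*D*S = 2 * 12146.3763 * 232.0242 = 5636506.4878
2*D*S/H = 162078.0265
EOQ = sqrt(162078.0265) = 402.5892

402.5892 units


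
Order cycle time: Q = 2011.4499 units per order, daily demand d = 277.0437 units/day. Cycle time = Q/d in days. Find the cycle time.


Cycle = 2011.4499 / 277.0437 = 7.2604

7.2604 days


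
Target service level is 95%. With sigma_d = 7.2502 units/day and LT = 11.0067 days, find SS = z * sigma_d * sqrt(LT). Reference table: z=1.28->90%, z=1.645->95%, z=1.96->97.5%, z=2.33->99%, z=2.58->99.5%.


From the table, SL = 95% corresponds to z = 1.645
sqrt(LT) = sqrt(11.0067) = 3.3176
SS = 1.645 * 7.2502 * 3.3176 = 39.5680

39.5680 units


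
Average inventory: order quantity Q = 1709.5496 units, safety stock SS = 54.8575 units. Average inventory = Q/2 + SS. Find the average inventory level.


Q/2 = 854.7748
Avg = 854.7748 + 54.8575 = 909.6323

909.6323 units


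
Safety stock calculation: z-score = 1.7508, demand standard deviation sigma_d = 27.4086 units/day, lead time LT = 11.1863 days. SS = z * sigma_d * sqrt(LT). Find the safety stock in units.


sqrt(LT) = sqrt(11.1863) = 3.3446
SS = 1.7508 * 27.4086 * 3.3446 = 160.4969

160.4969 units


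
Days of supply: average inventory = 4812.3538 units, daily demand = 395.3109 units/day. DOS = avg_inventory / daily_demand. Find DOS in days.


DOS = 4812.3538 / 395.3109 = 12.1736

12.1736 days


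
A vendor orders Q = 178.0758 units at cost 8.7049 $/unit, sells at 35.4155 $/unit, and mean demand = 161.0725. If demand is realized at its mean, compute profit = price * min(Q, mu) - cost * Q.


Sales at mu = min(178.0758, 161.0725) = 161.0725
Revenue = 35.4155 * 161.0725 = 5704.4631
Total cost = 8.7049 * 178.0758 = 1550.1320
Profit = 5704.4631 - 1550.1320 = 4154.3311

4154.3311 $


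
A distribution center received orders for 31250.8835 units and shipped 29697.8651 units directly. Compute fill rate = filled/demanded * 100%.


FR = 29697.8651 / 31250.8835 * 100 = 95.0305

95.0305%


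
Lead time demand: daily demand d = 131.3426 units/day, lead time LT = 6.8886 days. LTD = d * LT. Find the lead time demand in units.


LTD = 131.3426 * 6.8886 = 904.7666

904.7666 units


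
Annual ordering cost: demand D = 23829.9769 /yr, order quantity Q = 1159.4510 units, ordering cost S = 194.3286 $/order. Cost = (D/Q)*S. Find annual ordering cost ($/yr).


Number of orders = D/Q = 20.5528
Cost = 20.5528 * 194.3286 = 3993.9989

3993.9989 $/yr


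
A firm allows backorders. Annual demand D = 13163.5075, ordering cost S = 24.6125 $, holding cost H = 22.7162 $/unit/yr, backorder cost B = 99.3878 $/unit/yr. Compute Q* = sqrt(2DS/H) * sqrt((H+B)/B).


sqrt(2DS/H) = 168.8927
sqrt((H+B)/B) = 1.1084
Q* = 168.8927 * 1.1084 = 187.2015

187.2015 units


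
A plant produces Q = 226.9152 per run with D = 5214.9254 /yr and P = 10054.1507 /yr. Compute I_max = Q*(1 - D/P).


D/P = 0.5187
1 - D/P = 0.4813
I_max = 226.9152 * 0.4813 = 109.2180

109.2180 units


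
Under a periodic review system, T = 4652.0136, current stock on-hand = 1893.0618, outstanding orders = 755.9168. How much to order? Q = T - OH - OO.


Inventory position = OH + OO = 1893.0618 + 755.9168 = 2648.9786
Q = 4652.0136 - 2648.9786 = 2003.0350

2003.0350 units


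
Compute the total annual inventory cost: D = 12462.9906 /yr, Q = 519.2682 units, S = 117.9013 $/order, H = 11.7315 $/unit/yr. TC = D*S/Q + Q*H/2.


Ordering cost = D*S/Q = 2829.7569
Holding cost = Q*H/2 = 3045.8974
TC = 2829.7569 + 3045.8974 = 5875.6544

5875.6544 $/yr


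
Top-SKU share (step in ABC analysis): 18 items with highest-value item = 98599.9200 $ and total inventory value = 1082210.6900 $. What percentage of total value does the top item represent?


Top item = 98599.9200
Total = 1082210.6900
Percentage = 98599.9200 / 1082210.6900 * 100 = 9.1110

9.1110%


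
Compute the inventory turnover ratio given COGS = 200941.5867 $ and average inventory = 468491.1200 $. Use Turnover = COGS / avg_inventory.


Turnover = 200941.5867 / 468491.1200 = 0.4289

0.4289


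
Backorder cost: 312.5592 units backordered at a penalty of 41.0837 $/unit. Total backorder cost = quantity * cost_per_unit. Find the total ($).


Total = 312.5592 * 41.0837 = 12841.0884

12841.0884 $


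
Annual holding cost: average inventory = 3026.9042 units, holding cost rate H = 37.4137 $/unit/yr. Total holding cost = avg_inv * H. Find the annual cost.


Cost = 3026.9042 * 37.4137 = 113247.6857

113247.6857 $/yr


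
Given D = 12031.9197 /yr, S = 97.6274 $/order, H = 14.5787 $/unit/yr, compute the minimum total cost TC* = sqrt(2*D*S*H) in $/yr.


2*D*S*H = 34249595.2111
TC* = sqrt(34249595.2111) = 5852.3154

5852.3154 $/yr


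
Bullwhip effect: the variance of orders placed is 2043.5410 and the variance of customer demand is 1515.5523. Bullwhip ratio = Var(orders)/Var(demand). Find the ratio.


BW = 2043.5410 / 1515.5523 = 1.3484

1.3484


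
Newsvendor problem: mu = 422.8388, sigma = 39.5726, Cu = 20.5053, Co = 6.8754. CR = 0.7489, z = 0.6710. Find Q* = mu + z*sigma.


CR = Cu/(Cu+Co) = 20.5053/(20.5053+6.8754) = 0.7489
z = 0.6710
Q* = 422.8388 + 0.6710 * 39.5726 = 449.3920

449.3920 units


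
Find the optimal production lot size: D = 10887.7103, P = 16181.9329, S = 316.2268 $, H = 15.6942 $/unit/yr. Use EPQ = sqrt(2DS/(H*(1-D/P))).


1 - D/P = 1 - 0.6728 = 0.3272
H*(1-D/P) = 5.1347
2DS = 6885971.5750
EPQ = sqrt(1341078.6273) = 1158.0495

1158.0495 units


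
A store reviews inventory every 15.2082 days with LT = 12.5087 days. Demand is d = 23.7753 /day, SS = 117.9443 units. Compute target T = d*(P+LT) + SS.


P + LT = 27.7169
d*(P+LT) = 23.7753 * 27.7169 = 658.9776
T = 658.9776 + 117.9443 = 776.9219

776.9219 units


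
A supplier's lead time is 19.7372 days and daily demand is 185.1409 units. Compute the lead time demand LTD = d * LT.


LTD = 185.1409 * 19.7372 = 3654.1630

3654.1630 units


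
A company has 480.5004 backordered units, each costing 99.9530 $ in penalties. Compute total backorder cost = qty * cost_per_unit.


Total = 480.5004 * 99.9530 = 48027.4565

48027.4565 $


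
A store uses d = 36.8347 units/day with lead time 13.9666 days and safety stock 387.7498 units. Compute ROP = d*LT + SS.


d*LT = 36.8347 * 13.9666 = 514.4555
ROP = 514.4555 + 387.7498 = 902.2053

902.2053 units


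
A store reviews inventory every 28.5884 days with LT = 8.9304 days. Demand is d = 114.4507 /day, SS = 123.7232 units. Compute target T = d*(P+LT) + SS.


P + LT = 37.5188
d*(P+LT) = 114.4507 * 37.5188 = 4294.0529
T = 4294.0529 + 123.7232 = 4417.7761

4417.7761 units


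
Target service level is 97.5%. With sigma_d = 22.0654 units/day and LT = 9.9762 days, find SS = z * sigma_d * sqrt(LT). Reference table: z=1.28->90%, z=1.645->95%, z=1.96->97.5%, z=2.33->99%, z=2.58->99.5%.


From the table, SL = 97.5% corresponds to z = 1.96
sqrt(LT) = sqrt(9.9762) = 3.1585
SS = 1.96 * 22.0654 * 3.1585 = 136.5999

136.5999 units


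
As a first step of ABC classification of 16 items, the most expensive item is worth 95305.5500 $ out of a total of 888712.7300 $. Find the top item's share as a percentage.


Top item = 95305.5500
Total = 888712.7300
Percentage = 95305.5500 / 888712.7300 * 100 = 10.7240

10.7240%


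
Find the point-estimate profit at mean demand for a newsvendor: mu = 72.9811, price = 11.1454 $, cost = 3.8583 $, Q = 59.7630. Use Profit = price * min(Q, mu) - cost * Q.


Sales at mu = min(59.7630, 72.9811) = 59.7630
Revenue = 11.1454 * 59.7630 = 666.0825
Total cost = 3.8583 * 59.7630 = 230.5836
Profit = 666.0825 - 230.5836 = 435.4990

435.4990 $


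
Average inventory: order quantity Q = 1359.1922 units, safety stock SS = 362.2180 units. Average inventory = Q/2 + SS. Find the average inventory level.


Q/2 = 679.5961
Avg = 679.5961 + 362.2180 = 1041.8141

1041.8141 units


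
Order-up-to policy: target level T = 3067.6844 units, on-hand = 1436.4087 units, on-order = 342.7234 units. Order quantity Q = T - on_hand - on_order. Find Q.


Inventory position = OH + OO = 1436.4087 + 342.7234 = 1779.1321
Q = 3067.6844 - 1779.1321 = 1288.5523

1288.5523 units


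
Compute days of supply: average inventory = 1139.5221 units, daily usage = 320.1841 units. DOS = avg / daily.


DOS = 1139.5221 / 320.1841 = 3.5590

3.5590 days


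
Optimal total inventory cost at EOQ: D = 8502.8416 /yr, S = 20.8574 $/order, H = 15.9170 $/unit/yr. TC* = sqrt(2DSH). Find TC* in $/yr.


2*D*S*H = 5645669.7585
TC* = sqrt(5645669.7585) = 2376.0618

2376.0618 $/yr


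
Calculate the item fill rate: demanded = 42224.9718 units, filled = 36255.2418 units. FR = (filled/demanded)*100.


FR = 36255.2418 / 42224.9718 * 100 = 85.8621

85.8621%


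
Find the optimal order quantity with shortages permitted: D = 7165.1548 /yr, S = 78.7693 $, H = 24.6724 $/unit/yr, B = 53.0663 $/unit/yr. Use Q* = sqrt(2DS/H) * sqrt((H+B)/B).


sqrt(2DS/H) = 213.8950
sqrt((H+B)/B) = 1.2103
Q* = 213.8950 * 1.2103 = 258.8867

258.8867 units


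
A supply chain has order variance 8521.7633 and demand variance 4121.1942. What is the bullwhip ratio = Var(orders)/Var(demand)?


BW = 8521.7633 / 4121.1942 = 2.0678

2.0678


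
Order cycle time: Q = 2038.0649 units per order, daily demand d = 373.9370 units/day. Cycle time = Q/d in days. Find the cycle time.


Cycle = 2038.0649 / 373.9370 = 5.4503

5.4503 days


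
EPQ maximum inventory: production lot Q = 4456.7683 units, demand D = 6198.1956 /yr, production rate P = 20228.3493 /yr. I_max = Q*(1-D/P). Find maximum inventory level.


D/P = 0.3064
1 - D/P = 0.6936
I_max = 4456.7683 * 0.6936 = 3091.1640

3091.1640 units


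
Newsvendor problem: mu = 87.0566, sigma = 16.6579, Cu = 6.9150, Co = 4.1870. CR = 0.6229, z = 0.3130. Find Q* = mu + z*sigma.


CR = Cu/(Cu+Co) = 6.9150/(6.9150+4.1870) = 0.6229
z = 0.3130
Q* = 87.0566 + 0.3130 * 16.6579 = 92.2705

92.2705 units


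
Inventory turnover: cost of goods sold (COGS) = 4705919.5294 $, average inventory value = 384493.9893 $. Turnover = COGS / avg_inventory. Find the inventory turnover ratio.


Turnover = 4705919.5294 / 384493.9893 = 12.2393

12.2393


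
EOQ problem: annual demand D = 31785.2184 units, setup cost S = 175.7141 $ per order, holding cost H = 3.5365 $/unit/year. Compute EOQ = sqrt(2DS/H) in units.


2*D*S = 2 * 31785.2184 * 175.7141 = 11170222.0889
2*D*S/H = 3158552.8316
EOQ = sqrt(3158552.8316) = 1777.2318

1777.2318 units


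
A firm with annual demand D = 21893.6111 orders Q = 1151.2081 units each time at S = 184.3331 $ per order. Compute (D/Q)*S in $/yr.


Number of orders = D/Q = 19.0179
Cost = 19.0179 * 184.3331 = 3505.6366

3505.6366 $/yr
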